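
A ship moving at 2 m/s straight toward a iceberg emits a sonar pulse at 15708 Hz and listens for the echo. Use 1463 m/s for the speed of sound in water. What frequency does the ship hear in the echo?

15751 Hz

The iceberg receives the sound from a moving source: f₁ = f₀ · v/(v − v_e) = 15708 × 1463/1461 ≈ 15730 Hz.
On the return leg the ship is a moving observer: f₂ = f₁ · (v + v_e)/v = 15730 × 1465/1463 ≈ 15751 Hz.
Equivalently f₂ = f₀ · (v + v_e)/(v − v_e).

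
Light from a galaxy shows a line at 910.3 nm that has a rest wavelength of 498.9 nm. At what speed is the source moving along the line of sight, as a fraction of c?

λ'/λ₀ = 1.8246 > 1 (redshift), so the source is receding.
λ'/λ₀ = √((1 + β)/(1 − β)) for a receding source ⇒ β = (r² − 1)/(r² + 1) with r = λ'/λ₀.
β = (3.3292 − 1)/(3.3292 + 1) ≈ 0.538.

0.538c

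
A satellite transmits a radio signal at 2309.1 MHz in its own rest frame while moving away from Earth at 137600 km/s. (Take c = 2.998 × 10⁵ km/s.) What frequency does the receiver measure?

1406.1 MHz

β = v/c = 137600/299800 = 0.4590.
Relativistic Doppler for frequency: f' = f₀ · √((1 − β)/(1 + β)).
f' = 2309.1 × √(0.5410/1.4590) = 2309.1 × 0.60896 ≈ 1406.1 MHz.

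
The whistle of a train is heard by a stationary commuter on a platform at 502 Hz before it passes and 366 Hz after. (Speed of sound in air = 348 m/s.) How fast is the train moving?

55 m/s

f₁/f₂ = (v + v_s)/(v − v_s), so v_s = v · (f₁ − f₂)/(f₁ + f₂).
v_s = 348 × (502 − 366)/(502 + 366) = 348 × 136/868 ≈ 55 m/s.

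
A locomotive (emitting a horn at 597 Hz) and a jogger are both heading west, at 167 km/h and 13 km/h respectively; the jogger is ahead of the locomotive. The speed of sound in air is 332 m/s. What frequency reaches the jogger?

686 Hz

167 km/h = 46.39 m/s; 13 km/h = 3.611 m/s.
The jogger is ahead, so the locomotive is moving toward it while the jogger is moving away from the locomotive.
Both move, so f' = f · (v − v_o)/(v − v_s).
f' = 597 × (332 − 3.611)/(332 − 46.39) = 597 × 328.39/285.61 ≈ 686 Hz.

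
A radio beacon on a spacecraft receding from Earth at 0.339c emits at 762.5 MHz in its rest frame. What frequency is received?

535.7 MHz

Relativistic Doppler for frequency: f' = f₀ · √((1 − β)/(1 + β)).
f' = 762.5 × √(0.6610/1.3390) = 762.5 × 0.70260 ≈ 535.7 MHz.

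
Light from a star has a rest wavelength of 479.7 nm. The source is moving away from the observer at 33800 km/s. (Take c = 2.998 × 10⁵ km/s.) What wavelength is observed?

β = v/c = 33800/299800 = 0.1127.
Relativistic Doppler for wavelength: λ' = λ₀ · √((1 + β)/(1 − β)).
λ' = 479.7 × √(1.1127/0.8873) = 479.7 × 1.11988 ≈ 537.2 nm.

537.2 nm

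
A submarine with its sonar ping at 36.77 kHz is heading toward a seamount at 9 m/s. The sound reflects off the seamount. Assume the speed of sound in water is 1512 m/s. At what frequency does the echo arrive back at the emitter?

The seamount receives the sound from a moving source: f₁ = f₀ · v/(v − v_e) = 36.77 × 1512/1503 ≈ 37.0 kHz.
On the return leg the submarine is a moving observer: f₂ = f₁ · (v + v_e)/v = 37.0 × 1521/1512 ≈ 37.2 kHz.

37.2 kHz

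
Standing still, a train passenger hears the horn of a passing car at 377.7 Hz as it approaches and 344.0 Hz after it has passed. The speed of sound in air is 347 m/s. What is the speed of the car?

f₁/f₂ = (v + v_s)/(v − v_s), so v_s = v · (f₁ − f₂)/(f₁ + f₂).
v_s = 347 × (377.7 − 344.0)/(377.7 + 344.0) = 347 × 33.7/721.7 ≈ 16.2 m/s.

16.2 m/s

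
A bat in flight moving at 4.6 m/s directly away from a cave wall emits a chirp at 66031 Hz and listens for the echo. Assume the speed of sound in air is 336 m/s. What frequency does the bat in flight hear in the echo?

64247 Hz

The cave wall receives the sound from a moving source: f₁ = f₀ · v/(v + v_e) = 66031 × 336/340.6 ≈ 65139 Hz.
On the return leg the bat in flight is a moving observer: f₂ = f₁ · (v − v_e)/v = 65139 × 331.4/336 ≈ 64247 Hz.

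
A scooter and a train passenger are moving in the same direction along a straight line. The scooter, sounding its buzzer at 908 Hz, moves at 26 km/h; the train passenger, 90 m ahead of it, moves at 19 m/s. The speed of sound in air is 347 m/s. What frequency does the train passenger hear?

26 km/h = 7.222 m/s.
The train passenger is ahead, so the scooter is moving toward it while the train passenger is moving away from the scooter.
General Doppler shift: f' = f · (v − v_o)/(v − v_s).
f' = 908 × (347 − 19)/(347 − 7.222) = 908 × 328/339.78 ≈ 877 Hz.

877 Hz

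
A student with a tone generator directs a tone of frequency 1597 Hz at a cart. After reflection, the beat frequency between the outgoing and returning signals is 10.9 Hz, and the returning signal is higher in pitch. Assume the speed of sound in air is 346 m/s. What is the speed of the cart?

1.18 m/s

Double Doppler shift off a moving reflector: f₂ = f₀ · (v + u)/(v − u) (u > 0 toward emitter).
Returning signal is higher, so f₂ = f₀ + Δf = 1597 + 10.9 = 1607.9 Hz.
Rearranging, u = v · (f₂ − f₀)/(f₂ + f₀) = 346 × 10.9/3204.9 ≈ 1.18 m/s.
So the cart is moving at 1.18 m/s toward the emitter.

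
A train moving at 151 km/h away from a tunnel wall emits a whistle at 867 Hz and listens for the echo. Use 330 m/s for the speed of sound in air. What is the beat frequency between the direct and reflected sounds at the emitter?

151 km/h = 41.94 m/s.
The tunnel wall receives the sound from a moving source: f₁ = f₀ · v/(v + v_e) = 867 × 330/371.94 ≈ 769.2 Hz.
On the return leg the train is a moving observer: f₂ = f₁ · (v − v_e)/v = 769.2 × 288.06/330 ≈ 671.5 Hz.
Beat against the emitted tone: |f₂ − f₀| = 2v_e·f₀/(v + v_e) = 2 × 41.94 × 867/371.94 ≈ 196 Hz.

196 Hz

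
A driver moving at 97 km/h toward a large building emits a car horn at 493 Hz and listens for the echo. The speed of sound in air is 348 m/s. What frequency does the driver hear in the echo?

97 km/h = 26.94 m/s.
The large building receives the sound from a moving source: f₁ = f₀ · v/(v − v_e) = 493 × 348/321.06 ≈ 534 Hz.
On the return leg the driver is a moving observer: f₂ = f₁ · (v + v_e)/v = 534 × 374.94/348 ≈ 576 Hz.

576 Hz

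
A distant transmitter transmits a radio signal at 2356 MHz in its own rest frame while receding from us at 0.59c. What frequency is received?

Relativistic Doppler for frequency: f' = f₀ · √((1 − β)/(1 + β)).
f' = 2356 × √(0.4100/1.5900) = 2356 × 0.50780 ≈ 1196.4 MHz.

1196.4 MHz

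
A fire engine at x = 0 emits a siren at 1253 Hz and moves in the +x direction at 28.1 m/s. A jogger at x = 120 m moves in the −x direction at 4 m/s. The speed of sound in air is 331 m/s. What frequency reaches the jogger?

1386 Hz

The observer lies on the +x side, so the source is heading toward the observer and the observer is heading toward the source.
Both move, so f' = f · (v + v_o)/(v − v_s).
f' = 1253 × (331 + 4)/(331 − 28.1) = 1253 × 335/302.9 ≈ 1386 Hz.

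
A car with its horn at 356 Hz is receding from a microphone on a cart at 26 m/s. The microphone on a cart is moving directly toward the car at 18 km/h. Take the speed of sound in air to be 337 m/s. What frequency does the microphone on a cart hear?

18 km/h = 5 m/s.
General Doppler shift: f' = f · (v + v_o)/(v + v_s).
f' = 356 × (337 + 5)/(337 + 26) = 356 × 342/363 ≈ 335 Hz.

335 Hz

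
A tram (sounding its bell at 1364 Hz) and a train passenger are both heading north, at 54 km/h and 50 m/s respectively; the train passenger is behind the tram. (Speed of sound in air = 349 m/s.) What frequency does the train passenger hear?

1495 Hz

54 km/h = 15 m/s.
The train passenger is behind, so the tram is moving away from it while the train passenger is moving toward the tram.
Both move, so f' = f · (v + v_o)/(v + v_s).
f' = 1364 × (349 + 50)/(349 + 15) = 1364 × 399/364 ≈ 1495 Hz.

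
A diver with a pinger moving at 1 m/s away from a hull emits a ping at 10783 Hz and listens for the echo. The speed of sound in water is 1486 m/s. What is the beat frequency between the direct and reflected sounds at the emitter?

14.5 Hz

The hull receives the sound from a moving source: f₁ = f₀ · v/(v + v_e) = 10783 × 1486/1487 ≈ 10775.75 Hz.
On the return leg the diver with a pinger is a moving observer: f₂ = f₁ · (v − v_e)/v = 10775.75 × 1485/1486 ≈ 10768.50 Hz.
Beat against the emitted tone: |f₂ − f₀| = 2v_e·f₀/(v + v_e) = 2 × 1 × 10783/1487 ≈ 14.5 Hz.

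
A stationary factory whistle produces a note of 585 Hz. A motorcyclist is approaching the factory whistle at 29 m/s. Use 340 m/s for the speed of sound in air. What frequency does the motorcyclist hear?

Only the observer moves, toward the source, so f' = f · (v + v_o)/v.
f' = 585 × (340 + 29)/340 = 585 × 369/340 ≈ 635 Hz.

635 Hz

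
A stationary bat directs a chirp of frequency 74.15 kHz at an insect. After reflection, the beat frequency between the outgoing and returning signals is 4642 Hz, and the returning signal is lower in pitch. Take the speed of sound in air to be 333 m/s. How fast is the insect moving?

10.8 m/s

Double Doppler shift off a moving reflector: f₂ = f₀ · (v + u)/(v − u) (u > 0 toward emitter).
Returning signal is lower, so f₂ = f₀ − Δf = 74150 − 4642 = 69508 Hz.
Rearranging, u = v · (f₂ − f₀)/(f₂ + f₀) = 333 × -4642/143658 ≈ -10.8 m/s.
So the insect is moving at 10.8 m/s away from the emitter.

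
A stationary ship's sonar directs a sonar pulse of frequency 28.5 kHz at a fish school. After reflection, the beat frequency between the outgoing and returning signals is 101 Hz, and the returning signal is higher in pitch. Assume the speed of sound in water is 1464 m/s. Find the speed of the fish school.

2.59 m/s

Double Doppler shift off a moving reflector: f₂ = f₀ · (v + u)/(v − u) (u > 0 toward emitter).
Returning signal is higher, so f₂ = f₀ + Δf = 28500 + 101 = 28601 Hz.
Rearranging, u = v · (f₂ − f₀)/(f₂ + f₀) = 1464 × 101/57101 ≈ 2.59 m/s.
So the fish school is moving at 2.59 m/s toward the emitter.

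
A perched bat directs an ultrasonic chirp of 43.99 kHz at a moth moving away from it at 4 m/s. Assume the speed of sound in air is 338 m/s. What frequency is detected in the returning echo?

The moth first receives the wave as a moving observer: f₁ = f₀ · (v − u)/v = 43.99 × (338 − 4)/338 ≈ 43.5 kHz.
On reflection it acts as a source moving away from the stationary detector: f₂ = f₁ · v/(v + u) = 43.5 × 338/342 ≈ 43.0 kHz.

43.0 kHz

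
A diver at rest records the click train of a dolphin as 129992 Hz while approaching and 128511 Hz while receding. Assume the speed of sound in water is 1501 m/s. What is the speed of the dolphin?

8.6 m/s

f₁/f₂ = (v + v_s)/(v − v_s), so v_s = v · (f₁ − f₂)/(f₁ + f₂).
v_s = 1501 × (129992 − 128511)/(129992 + 128511) = 1501 × 1481/258503 ≈ 8.6 m/s.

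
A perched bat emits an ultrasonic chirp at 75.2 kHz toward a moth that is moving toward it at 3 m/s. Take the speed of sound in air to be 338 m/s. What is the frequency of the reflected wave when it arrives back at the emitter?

76.5 kHz

The moth first receives the wave as a moving observer: f₁ = f₀ · (v + u)/v = 75.2 × (338 + 3)/338 ≈ 75.9 kHz.
On reflection it acts as a source moving toward the stationary detector: f₂ = f₁ · v/(v − u) = 75.9 × 338/335 ≈ 76.5 kHz.
Equivalently f₂ = f₀ · (v + u)/(v − u).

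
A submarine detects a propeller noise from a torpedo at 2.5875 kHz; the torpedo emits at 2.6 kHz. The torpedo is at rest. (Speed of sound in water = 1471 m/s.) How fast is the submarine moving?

7.1 m/s

f' < f, so the submarine is receding.
f' = f · (v − v_o)/v ⇒ v_o = v · |f'/f − 1|.
v_o = 1471 × |2.5875/2.6 − 1| = 1471 × 0.004808 ≈ 7.1 m/s.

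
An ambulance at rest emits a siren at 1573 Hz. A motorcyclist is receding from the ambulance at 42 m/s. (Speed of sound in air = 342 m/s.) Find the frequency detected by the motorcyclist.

Only the observer moves, away from the source, so f' = f · (v − v_o)/v.
f' = 1573 × (342 − 42)/342 = 1573 × 300/342 ≈ 1380 Hz.

1380 Hz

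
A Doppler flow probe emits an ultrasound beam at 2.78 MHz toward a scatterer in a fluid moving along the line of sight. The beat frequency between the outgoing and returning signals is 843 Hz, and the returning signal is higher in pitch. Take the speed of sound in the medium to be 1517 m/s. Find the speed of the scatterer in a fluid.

0.23 m/s

Double Doppler shift off a moving reflector: f₂ = f₀ · (v + u)/(v − u) (u > 0 toward emitter).
Returning signal is higher, so f₂ = f₀ + Δf = 2780000 + 843 = 2780843 Hz.
Rearranging, u = v · (f₂ − f₀)/(f₂ + f₀) = 1517 × 843/5560843 ≈ 0.23 m/s.
So the scatterer in a fluid is moving at 0.23 m/s toward the emitter.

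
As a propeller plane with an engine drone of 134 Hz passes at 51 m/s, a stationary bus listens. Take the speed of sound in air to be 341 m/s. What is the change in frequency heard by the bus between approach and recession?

41.0 Hz

Approaching: f₁ = f · v/(v − v_s) = 134 × 341/290 ≈ 157.6 Hz.
Receding: f₂ = f · v/(v + v_s) = 134 × 341/392 ≈ 116.6 Hz.
Drop: f₁ − f₂ = 2f·v·v_s/(v² − v_s²) = 2 × 134 × 341 × 51/(341² − 51²) ≈ 41.0 Hz.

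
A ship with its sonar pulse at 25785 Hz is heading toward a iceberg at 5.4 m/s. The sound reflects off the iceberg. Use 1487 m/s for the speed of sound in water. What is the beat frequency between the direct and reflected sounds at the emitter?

188 Hz

The iceberg receives the sound from a moving source: f₁ = f₀ · v/(v − v_e) = 25785 × 1487/1481.6 ≈ 25879.0 Hz.
On the return leg the ship is a moving observer: f₂ = f₁ · (v + v_e)/v = 25879.0 × 1492.4/1487 ≈ 25973.0 Hz.
Equivalently f₂ = f₀ · (v + v_e)/(v − v_e).
Beat against the emitted tone: |f₂ − f₀| = 2v_e·f₀/(v − v_e) = 2 × 5.4 × 25785/1481.6 ≈ 188 Hz.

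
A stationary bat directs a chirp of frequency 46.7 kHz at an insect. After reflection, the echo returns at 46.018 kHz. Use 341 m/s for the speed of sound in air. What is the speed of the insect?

Double Doppler shift off a moving reflector: f₂ = f₀ · (v + u)/(v − u) (u > 0 toward emitter).
Rearranging, u = v · (f₂ − f₀)/(f₂ + f₀) = 341 × -0.682/92.718 ≈ -2.51 m/s.
So the insect is moving at 2.51 m/s away from the emitter.

2.51 m/s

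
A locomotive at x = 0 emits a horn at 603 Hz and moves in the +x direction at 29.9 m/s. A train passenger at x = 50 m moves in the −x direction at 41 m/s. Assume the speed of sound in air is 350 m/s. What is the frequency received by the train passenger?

The observer lies on the +x side, so the source is heading toward the observer and the observer is heading toward the source.
Both move, so f' = f · (v + v_o)/(v − v_s).
f' = 603 × (350 + 41)/(350 − 29.9) = 603 × 391/320.1 ≈ 737 Hz.

737 Hz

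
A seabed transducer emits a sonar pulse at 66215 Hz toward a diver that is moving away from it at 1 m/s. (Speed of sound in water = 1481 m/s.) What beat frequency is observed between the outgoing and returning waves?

The diver first receives the wave as a moving observer: f₁ = f₀ · (v − u)/v = 66215 × (1481 − 1)/1481 ≈ 66170.3 Hz.
On reflection it acts as a source moving away from the stationary detector: f₂ = f₁ · v/(v + u) = 66170.3 × 1481/1482 ≈ 66125.6 Hz.
Beat frequency: |f₂ − f₀| = 2u·f₀/(v + u) = 2 × 1 × 66215/1482 ≈ 89 Hz.

89 Hz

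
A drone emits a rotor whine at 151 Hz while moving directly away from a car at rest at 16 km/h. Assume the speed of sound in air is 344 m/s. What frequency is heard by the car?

149 Hz

16 km/h = 4.444 m/s.
With the source moving away from a stationary observer, f' = f · v/(v + v_s).
f' = 151 × 344/(344 + 4.444) = 151 × 344/348.4 ≈ 149 Hz.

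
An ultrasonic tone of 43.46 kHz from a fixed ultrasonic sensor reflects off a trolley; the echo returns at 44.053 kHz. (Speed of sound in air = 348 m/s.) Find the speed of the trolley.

2.36 m/s

Double Doppler shift off a moving reflector: f₂ = f₀ · (v + u)/(v − u) (u > 0 toward emitter).
Rearranging, u = v · (f₂ − f₀)/(f₂ + f₀) = 348 × 0.593/87.513 ≈ 2.36 m/s.
So the trolley is moving at 2.36 m/s toward the emitter.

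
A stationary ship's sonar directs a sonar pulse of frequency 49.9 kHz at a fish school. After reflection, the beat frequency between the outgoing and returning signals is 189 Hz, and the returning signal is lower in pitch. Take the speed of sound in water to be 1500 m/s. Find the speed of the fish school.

2.85 m/s

Double Doppler shift off a moving reflector: f₂ = f₀ · (v + u)/(v − u) (u > 0 toward emitter).
Returning signal is lower, so f₂ = f₀ − Δf = 49900 − 189 = 49711 Hz.
Rearranging, u = v · (f₂ − f₀)/(f₂ + f₀) = 1500 × -189/99611 ≈ -2.85 m/s.
So the fish school is moving at 2.85 m/s away from the emitter.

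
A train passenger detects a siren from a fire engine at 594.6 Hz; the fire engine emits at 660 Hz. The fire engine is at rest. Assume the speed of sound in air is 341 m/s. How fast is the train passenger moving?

f' < f, so the train passenger is receding.
f' = f · (v − v_o)/v ⇒ v_o = v · |f'/f − 1|.
v_o = 341 × |594.6/660 − 1| = 341 × 0.09909 ≈ 34 m/s.

34 m/s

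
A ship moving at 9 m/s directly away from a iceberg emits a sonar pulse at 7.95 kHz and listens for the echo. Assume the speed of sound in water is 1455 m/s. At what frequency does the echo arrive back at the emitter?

7.85 kHz

The iceberg receives the sound from a moving source: f₁ = f₀ · v/(v + v_e) = 7.95 × 1455/1464 ≈ 7.90 kHz.
On the return leg the ship is a moving observer: f₂ = f₁ · (v − v_e)/v = 7.90 × 1446/1455 ≈ 7.85 kHz.
Equivalently f₂ = f₀ · (v − v_e)/(v + v_e).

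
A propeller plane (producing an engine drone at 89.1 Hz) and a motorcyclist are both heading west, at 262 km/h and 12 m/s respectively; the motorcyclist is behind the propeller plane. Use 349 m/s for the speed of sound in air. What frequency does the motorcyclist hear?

262 km/h = 72.78 m/s.
The motorcyclist is behind, so the propeller plane is moving away from it while the motorcyclist is moving toward the propeller plane.
General Doppler shift: f' = f · (v + v_o)/(v + v_s).
f' = 89.1 × (349 + 12)/(349 + 72.78) = 89.1 × 361/421.78 ≈ 76 Hz.

76 Hz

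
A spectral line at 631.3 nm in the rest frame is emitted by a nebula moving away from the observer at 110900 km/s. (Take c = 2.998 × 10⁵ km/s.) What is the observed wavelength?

930.9 nm

β = v/c = 110900/299800 = 0.3699.
Relativistic Doppler for wavelength: λ' = λ₀ · √((1 + β)/(1 − β)).
λ' = 631.3 × √(1.3699/0.6301) = 631.3 × 1.47451 ≈ 930.9 nm.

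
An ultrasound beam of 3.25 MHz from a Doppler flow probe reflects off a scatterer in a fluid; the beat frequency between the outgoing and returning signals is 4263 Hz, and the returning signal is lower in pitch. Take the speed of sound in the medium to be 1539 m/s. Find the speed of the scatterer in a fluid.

Double Doppler shift off a moving reflector: f₂ = f₀ · (v + u)/(v − u) (u > 0 toward emitter).
Returning signal is lower, so f₂ = f₀ − Δf = 3250000 − 4263 = 3245737 Hz.
Rearranging, u = v · (f₂ − f₀)/(f₂ + f₀) = 1539 × -4263/6495737 ≈ -1.01 m/s.
So the scatterer in a fluid is moving at 1.01 m/s away from the emitter.

1.01 m/s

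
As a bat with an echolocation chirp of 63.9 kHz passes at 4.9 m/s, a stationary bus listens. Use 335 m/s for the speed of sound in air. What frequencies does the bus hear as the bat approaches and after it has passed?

64.8 kHz approaching; 63.0 kHz receding

Approaching: f₁ = f · v/(v − v_s) = 63.9 × 335/330.1 ≈ 64.8 kHz.
Receding: f₂ = f · v/(v + v_s) = 63.9 × 335/339.9 ≈ 63.0 kHz.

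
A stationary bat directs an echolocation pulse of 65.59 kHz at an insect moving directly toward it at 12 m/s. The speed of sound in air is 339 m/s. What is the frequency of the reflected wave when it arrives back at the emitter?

At the insect (a moving observer), f₁ = f₀ · (v + u)/v = 65.59 × 351/339 ≈ 67.9 kHz.
The reflection then acts as a moving source: f₂ = f₁ · v/(v − u) ≈ 70.4 kHz.

70.4 kHz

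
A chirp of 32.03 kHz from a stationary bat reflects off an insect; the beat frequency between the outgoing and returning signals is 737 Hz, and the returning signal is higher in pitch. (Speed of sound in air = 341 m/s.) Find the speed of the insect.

3.9 m/s

Double Doppler shift off a moving reflector: f₂ = f₀ · (v + u)/(v − u) (u > 0 toward emitter).
Returning signal is higher, so f₂ = f₀ + Δf = 32030 + 737 = 32767 Hz.
Rearranging, u = v · (f₂ − f₀)/(f₂ + f₀) = 341 × 737/64797 ≈ 3.9 m/s.
So the insect is moving at 3.9 m/s toward the emitter.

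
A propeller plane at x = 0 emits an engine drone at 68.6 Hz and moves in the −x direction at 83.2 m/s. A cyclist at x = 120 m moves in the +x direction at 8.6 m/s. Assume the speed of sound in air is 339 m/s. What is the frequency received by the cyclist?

The observer lies on the +x side, so the source is heading away from the observer and the observer is heading away from the source.
Both move, so f' = f · (v − v_o)/(v + v_s).
f' = 68.6 × (339 − 8.6)/(339 + 83.2) = 68.6 × 330.4/422.2 ≈ 53.7 Hz.

53.7 Hz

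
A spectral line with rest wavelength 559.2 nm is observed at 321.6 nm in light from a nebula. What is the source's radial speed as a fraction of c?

0.503c

λ'/λ₀ = 0.5751 < 1 (blueshift), so the source is approaching.
λ'/λ₀ = √((1 − β)/(1 + β)) for an approaching source ⇒ β = (1 − r²)/(1 + r²) with r = λ'/λ₀.
β = (1 − 0.3307)/(1 + 0.3307) ≈ 0.503.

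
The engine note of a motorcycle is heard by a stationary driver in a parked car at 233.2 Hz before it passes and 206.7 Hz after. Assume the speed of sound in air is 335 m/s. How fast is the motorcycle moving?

20.2 m/s

f₁/f₂ = (v + v_s)/(v − v_s), so v_s = v · (f₁ − f₂)/(f₁ + f₂).
v_s = 335 × (233.2 − 206.7)/(233.2 + 206.7) = 335 × 26.5/439.9 ≈ 20.2 m/s.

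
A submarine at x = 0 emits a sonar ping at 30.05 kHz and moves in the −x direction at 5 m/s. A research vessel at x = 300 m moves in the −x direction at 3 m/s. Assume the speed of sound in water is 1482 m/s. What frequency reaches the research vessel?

30.0 kHz

The observer lies on the +x side, so the source is heading away from the observer and the observer is heading toward the source.
With source receding and observer approaching, f' = f · (v + v_o)/(v + v_s).
f' = 30.05 × (1482 + 3)/(1482 + 5) = 30.05 × 1485/1487 ≈ 30.0 kHz.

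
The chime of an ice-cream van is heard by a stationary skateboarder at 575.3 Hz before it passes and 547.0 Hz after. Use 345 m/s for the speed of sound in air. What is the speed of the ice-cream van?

8.7 m/s

f₁/f₂ = (v + v_s)/(v − v_s), so v_s = v · (f₁ − f₂)/(f₁ + f₂).
v_s = 345 × (575.3 − 547.0)/(575.3 + 547.0) = 345 × 28.3/1122.3 ≈ 8.7 m/s.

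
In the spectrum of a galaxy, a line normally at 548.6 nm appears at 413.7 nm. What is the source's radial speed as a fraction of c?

0.275

λ'/λ₀ = 0.7541 < 1 (blueshift), so the source is approaching.
λ'/λ₀ = √((1 − β)/(1 + β)) for an approaching source ⇒ β = (1 − r²)/(1 + r²) with r = λ'/λ₀.
β = (1 − 0.5687)/(1 + 0.5687) ≈ 0.275.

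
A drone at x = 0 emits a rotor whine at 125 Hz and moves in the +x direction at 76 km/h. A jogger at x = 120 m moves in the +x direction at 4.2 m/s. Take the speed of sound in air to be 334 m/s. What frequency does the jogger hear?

132 Hz

76 km/h = 21.11 m/s.
The observer lies on the +x side, so the source is heading toward the observer and the observer is heading away from the source.
With source approaching and observer receding, f' = f · (v − v_o)/(v − v_s).
f' = 125 × (334 − 4.2)/(334 − 21.11) = 125 × 329.8/312.89 ≈ 132 Hz.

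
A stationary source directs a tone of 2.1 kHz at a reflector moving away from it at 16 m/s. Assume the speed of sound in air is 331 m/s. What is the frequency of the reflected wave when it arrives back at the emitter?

The reflector first receives the wave as a moving observer: f₁ = f₀ · (v − u)/v = 2.1 × (331 − 16)/331 ≈ 1.998 kHz.
On reflection it acts as a source moving away from the stationary detector: f₂ = f₁ · v/(v + u) = 1.998 × 331/347 ≈ 1.906 kHz.
Equivalently f₂ = f₀ · (v − u)/(v + u).

1.906 kHz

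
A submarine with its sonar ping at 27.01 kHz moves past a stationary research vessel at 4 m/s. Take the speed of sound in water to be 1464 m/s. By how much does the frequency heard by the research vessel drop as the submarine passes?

Approaching: f₁ = f · v/(v − v_s) = 27.01 × 1464/1460 ≈ 27.084 kHz.
Receding: f₂ = f · v/(v + v_s) = 27.01 × 1464/1468 ≈ 26.936 kHz.
Drop: f₁ − f₂ = 2f·v·v_s/(v² − v_s²) = 2 × 27.01 × 1464 × 4/(1464² − 4²) ≈ 0.148 kHz.

0.148 kHz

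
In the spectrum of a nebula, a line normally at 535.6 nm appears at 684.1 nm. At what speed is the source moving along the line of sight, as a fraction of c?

0.240

λ'/λ₀ = 1.2773 > 1 (redshift), so the source is receding.
λ'/λ₀ = √((1 + β)/(1 − β)) for a receding source ⇒ β = (r² − 1)/(r² + 1) with r = λ'/λ₀.
β = (1.6314 − 1)/(1.6314 + 1) ≈ 0.240.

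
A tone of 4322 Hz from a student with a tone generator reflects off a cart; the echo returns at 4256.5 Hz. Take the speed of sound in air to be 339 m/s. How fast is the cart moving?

2.59 m/s

Double Doppler shift off a moving reflector: f₂ = f₀ · (v + u)/(v − u) (u > 0 toward emitter).
Rearranging, u = v · (f₂ − f₀)/(f₂ + f₀) = 339 × -65.5/8578.5 ≈ -2.59 m/s.
So the cart is moving at 2.59 m/s away from the emitter.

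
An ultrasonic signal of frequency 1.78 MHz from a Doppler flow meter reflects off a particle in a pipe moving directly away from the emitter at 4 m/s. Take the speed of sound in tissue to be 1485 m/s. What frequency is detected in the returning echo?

At the particle in a pipe (a moving observer), f₁ = f₀ · (v − u)/v = 1.78 × 1481/1485 ≈ 1.7752 MHz.
On reflection it acts as a source moving away from the stationary detector: f₂ = f₁ · v/(v + u) = 1.7752 × 1485/1489 ≈ 1.7704 MHz.
Equivalently f₂ = f₀ · (v − u)/(v + u).

1.7704 MHz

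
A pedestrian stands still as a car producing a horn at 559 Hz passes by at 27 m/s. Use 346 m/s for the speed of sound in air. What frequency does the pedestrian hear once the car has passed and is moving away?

519 Hz

Receding: f₂ = f · v/(v + v_s) = 559 × 346/373 ≈ 519 Hz.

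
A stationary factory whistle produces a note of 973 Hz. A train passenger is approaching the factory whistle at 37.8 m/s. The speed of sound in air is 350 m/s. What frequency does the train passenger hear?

1078 Hz

Only the observer moves, toward the source, so f' = f · (v + v_o)/v.
f' = 973 × (350 + 37.8)/350 = 973 × 387.8/350 ≈ 1078 Hz.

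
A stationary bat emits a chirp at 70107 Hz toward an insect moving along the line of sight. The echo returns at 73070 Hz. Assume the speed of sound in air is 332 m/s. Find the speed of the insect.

6.9 m/s

Double Doppler shift off a moving reflector: f₂ = f₀ · (v + u)/(v − u) (u > 0 toward emitter).
Rearranging, u = v · (f₂ − f₀)/(f₂ + f₀) = 332 × 2963/143177 ≈ 6.9 m/s.
So the insect is moving at 6.9 m/s toward the emitter.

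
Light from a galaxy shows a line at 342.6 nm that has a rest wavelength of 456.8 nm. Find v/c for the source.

λ'/λ₀ = 0.7500 < 1 (blueshift), so the source is approaching.
λ'/λ₀ = √((1 − β)/(1 + β)) for an approaching source ⇒ β = (1 − r²)/(1 + r²) with r = λ'/λ₀.
β = (1 − 0.5625)/(1 + 0.5625) ≈ 0.280.

0.280c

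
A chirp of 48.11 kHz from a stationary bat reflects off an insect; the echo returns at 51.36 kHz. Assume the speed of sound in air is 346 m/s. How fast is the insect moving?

Double Doppler shift off a moving reflector: f₂ = f₀ · (v + u)/(v − u) (u > 0 toward emitter).
Rearranging, u = v · (f₂ − f₀)/(f₂ + f₀) = 346 × 3.25/99.47 ≈ 11.3 m/s.
So the insect is moving at 11.3 m/s toward the emitter.

11.3 m/s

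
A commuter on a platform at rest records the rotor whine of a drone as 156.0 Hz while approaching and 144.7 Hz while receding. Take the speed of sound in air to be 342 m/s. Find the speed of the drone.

f₁/f₂ = (v + v_s)/(v − v_s), so v_s = v · (f₁ − f₂)/(f₁ + f₂).
v_s = 342 × (156.0 − 144.7)/(156.0 + 144.7) = 342 × 11.3/300.7 ≈ 12.9 m/s.

12.9 m/s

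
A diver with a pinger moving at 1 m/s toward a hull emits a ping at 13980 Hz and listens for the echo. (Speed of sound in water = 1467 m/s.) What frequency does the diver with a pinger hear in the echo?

13999 Hz

The hull receives the sound from a moving source: f₁ = f₀ · v/(v − v_e) = 13980 × 1467/1466 ≈ 13990 Hz.
On the return leg the diver with a pinger is a moving observer: f₂ = f₁ · (v + v_e)/v = 13990 × 1468/1467 ≈ 13999 Hz.
Equivalently f₂ = f₀ · (v + v_e)/(v − v_e).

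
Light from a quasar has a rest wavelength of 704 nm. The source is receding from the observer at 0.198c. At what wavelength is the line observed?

860.4 nm

Relativistic Doppler for wavelength: λ' = λ₀ · √((1 + β)/(1 − β)).
λ' = 704 × √(1.1980/0.8020) = 704 × 1.22220 ≈ 860.4 nm.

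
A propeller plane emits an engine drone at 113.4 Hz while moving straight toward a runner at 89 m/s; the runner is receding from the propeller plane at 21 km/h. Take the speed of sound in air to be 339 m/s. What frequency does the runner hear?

21 km/h = 5.833 m/s.
General Doppler shift: f' = f · (v − v_o)/(v − v_s).
f' = 113.4 × (339 − 5.833)/(339 − 89) = 113.4 × 333.17/250 ≈ 151 Hz.

151 Hz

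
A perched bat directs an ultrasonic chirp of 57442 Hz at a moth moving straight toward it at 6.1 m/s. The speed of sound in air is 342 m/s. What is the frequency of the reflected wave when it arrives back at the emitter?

The moth first receives the wave as a moving observer: f₁ = f₀ · (v + u)/v = 57442 × (342 + 6.1)/342 ≈ 58467 Hz.
On reflection it acts as a source moving toward the stationary detector: f₂ = f₁ · v/(v − u) = 58467 × 342/335.9 ≈ 59528 Hz.

59528 Hz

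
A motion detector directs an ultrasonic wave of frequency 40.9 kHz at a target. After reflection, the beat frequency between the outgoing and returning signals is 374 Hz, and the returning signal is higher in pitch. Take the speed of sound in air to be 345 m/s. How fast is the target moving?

Double Doppler shift off a moving reflector: f₂ = f₀ · (v + u)/(v − u) (u > 0 toward emitter).
Returning signal is higher, so f₂ = f₀ + Δf = 40900 + 374 = 41274 Hz.
Rearranging, u = v · (f₂ − f₀)/(f₂ + f₀) = 345 × 374/82174 ≈ 1.57 m/s.
So the target is moving at 1.57 m/s toward the emitter.

1.57 m/s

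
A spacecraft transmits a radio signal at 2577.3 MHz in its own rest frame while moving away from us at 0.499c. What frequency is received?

1490.0 MHz

Relativistic Doppler for frequency: f' = f₀ · √((1 − β)/(1 + β)).
f' = 2577.3 × √(0.5010/1.4990) = 2577.3 × 0.57812 ≈ 1490.0 MHz.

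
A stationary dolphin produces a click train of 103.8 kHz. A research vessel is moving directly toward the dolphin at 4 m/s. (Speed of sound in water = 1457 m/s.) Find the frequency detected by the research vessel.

104.1 kHz

Only the observer moves, toward the source, so f' = f · (v + v_o)/v.
f' = 103.8 × (1457 + 4)/1457 = 103.8 × 1461/1457 ≈ 104.1 kHz.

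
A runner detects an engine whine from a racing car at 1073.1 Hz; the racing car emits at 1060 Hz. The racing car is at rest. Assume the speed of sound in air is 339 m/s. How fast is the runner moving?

f' > f, so the runner is approaching.
f' = f · (v + v_o)/v ⇒ v_o = v · |f'/f − 1|.
v_o = 339 × |1073.1/1060 − 1| = 339 × 0.01236 ≈ 4.2 m/s.

4.2 m/s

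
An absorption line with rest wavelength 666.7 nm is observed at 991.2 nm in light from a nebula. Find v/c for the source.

λ'/λ₀ = 1.4867 > 1 (redshift), so the source is receding.
λ'/λ₀ = √((1 + β)/(1 − β)) for a receding source ⇒ β = (r² − 1)/(r² + 1) with r = λ'/λ₀.
β = (2.2104 − 1)/(2.2104 + 1) ≈ 0.377.

0.377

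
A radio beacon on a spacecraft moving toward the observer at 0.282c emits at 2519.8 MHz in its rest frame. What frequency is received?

Relativistic Doppler for frequency: f' = f₀ · √((1 + β)/(1 − β)).
f' = 2519.8 × √(1.2820/0.7180) = 2519.8 × 1.33623 ≈ 3367.0 MHz.

3367.0 MHz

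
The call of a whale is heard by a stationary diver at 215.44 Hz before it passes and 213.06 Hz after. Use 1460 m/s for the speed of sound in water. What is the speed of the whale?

8.1 m/s

f₁/f₂ = (v + v_s)/(v − v_s), so v_s = v · (f₁ − f₂)/(f₁ + f₂).
v_s = 1460 × (215.44 − 213.06)/(215.44 + 213.06) = 1460 × 2.38/428.50 ≈ 8.1 m/s.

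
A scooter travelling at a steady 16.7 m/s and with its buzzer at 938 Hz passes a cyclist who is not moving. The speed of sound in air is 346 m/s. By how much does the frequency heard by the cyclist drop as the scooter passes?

Approaching: f₁ = f · v/(v − v_s) = 938 × 346/329.3 ≈ 985.6 Hz.
Receding: f₂ = f · v/(v + v_s) = 938 × 346/362.7 ≈ 894.8 Hz.
Drop: f₁ − f₂ = 2f·v·v_s/(v² − v_s²) = 2 × 938 × 346 × 16.7/(346² − 16.7²) ≈ 90.8 Hz.

90.8 Hz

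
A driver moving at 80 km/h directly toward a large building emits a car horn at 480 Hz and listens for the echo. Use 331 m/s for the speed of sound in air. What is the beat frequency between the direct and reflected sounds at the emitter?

69 Hz

80 km/h = 22.22 m/s.
The large building receives the sound from a moving source: f₁ = f₀ · v/(v − v_e) = 480 × 331/308.78 ≈ 514.5 Hz.
On the return leg the driver is a moving observer: f₂ = f₁ · (v + v_e)/v = 514.5 × 353.22/331 ≈ 549.1 Hz.
Equivalently f₂ = f₀ · (v + v_e)/(v − v_e).
Beat against the emitted tone: |f₂ − f₀| = 2v_e·f₀/(v − v_e) = 2 × 22.22 × 480/308.78 ≈ 69 Hz.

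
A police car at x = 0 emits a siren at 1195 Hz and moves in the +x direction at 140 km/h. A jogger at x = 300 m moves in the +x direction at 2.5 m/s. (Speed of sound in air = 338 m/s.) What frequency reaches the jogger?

1340 Hz

140 km/h = 38.89 m/s.
The observer lies on the +x side, so the source is heading toward the observer and the observer is heading away from the source.
With source approaching and observer receding, f' = f · (v − v_o)/(v − v_s).
f' = 1195 × (338 − 2.5)/(338 − 38.89) = 1195 × 335.5/299.11 ≈ 1340 Hz.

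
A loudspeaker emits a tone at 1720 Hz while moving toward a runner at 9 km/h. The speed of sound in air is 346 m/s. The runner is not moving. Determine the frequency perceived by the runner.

9 km/h = 2.5 m/s.
With the source moving toward a stationary observer, f' = f · v/(v − v_s).
f' = 1720 × 346/(346 − 2.5) = 1720 × 346/343.5 ≈ 1733 Hz.

1733 Hz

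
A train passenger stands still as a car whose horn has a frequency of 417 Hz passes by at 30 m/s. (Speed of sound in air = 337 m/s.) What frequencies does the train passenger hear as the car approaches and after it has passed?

458 Hz approaching; 383 Hz receding

Approaching: f₁ = f · v/(v − v_s) = 417 × 337/307 ≈ 458 Hz.
Receding: f₂ = f · v/(v + v_s) = 417 × 337/367 ≈ 383 Hz.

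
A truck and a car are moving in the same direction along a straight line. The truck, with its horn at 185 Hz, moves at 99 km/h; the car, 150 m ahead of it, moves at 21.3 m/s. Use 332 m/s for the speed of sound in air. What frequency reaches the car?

189 Hz

99 km/h = 27.5 m/s.
The car is ahead, so the truck is moving toward it while the car is moving away from the truck.
General Doppler shift: f' = f · (v − v_o)/(v − v_s).
f' = 185 × (332 − 21.3)/(332 − 27.5) = 185 × 310.7/304.5 ≈ 189 Hz.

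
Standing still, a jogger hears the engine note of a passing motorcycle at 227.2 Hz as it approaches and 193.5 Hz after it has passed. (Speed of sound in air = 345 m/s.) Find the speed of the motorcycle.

28 m/s

f₁/f₂ = (v + v_s)/(v − v_s), so v_s = v · (f₁ − f₂)/(f₁ + f₂).
v_s = 345 × (227.2 − 193.5)/(227.2 + 193.5) = 345 × 33.7/420.7 ≈ 28 m/s.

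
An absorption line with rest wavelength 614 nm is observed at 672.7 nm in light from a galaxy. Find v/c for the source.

0.091

λ'/λ₀ = 1.0956 > 1 (redshift), so the source is receding.
λ'/λ₀ = √((1 + β)/(1 − β)) for a receding source ⇒ β = (r² − 1)/(r² + 1) with r = λ'/λ₀.
β = (1.2003 − 1)/(1.2003 + 1) ≈ 0.091.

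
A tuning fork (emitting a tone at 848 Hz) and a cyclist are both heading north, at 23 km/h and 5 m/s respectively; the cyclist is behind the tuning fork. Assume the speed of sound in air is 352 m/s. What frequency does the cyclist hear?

845 Hz

23 km/h = 6.389 m/s.
The cyclist is behind, so the tuning fork is moving away from it while the cyclist is moving toward the tuning fork.
Both move, so f' = f · (v + v_o)/(v + v_s).
f' = 848 × (352 + 5)/(352 + 6.389) = 848 × 357/358.39 ≈ 845 Hz.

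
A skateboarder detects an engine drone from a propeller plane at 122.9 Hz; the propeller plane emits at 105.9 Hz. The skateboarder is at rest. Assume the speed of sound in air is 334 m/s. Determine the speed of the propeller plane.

46 m/s

f' > f, so the propeller plane is approaching.
f' = f · v/(v − v_s) ⇒ v_s = v · |1 − f/f'|.
v_s = 334 × |1 − 105.9/122.9| = 334 × 0.1383 ≈ 46 m/s.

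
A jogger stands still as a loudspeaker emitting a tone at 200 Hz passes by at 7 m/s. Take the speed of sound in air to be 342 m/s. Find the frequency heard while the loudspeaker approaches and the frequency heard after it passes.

204 Hz approaching; 196 Hz receding

Approaching: f₁ = f · v/(v − v_s) = 200 × 342/335 ≈ 204 Hz.
Receding: f₂ = f · v/(v + v_s) = 200 × 342/349 ≈ 196 Hz.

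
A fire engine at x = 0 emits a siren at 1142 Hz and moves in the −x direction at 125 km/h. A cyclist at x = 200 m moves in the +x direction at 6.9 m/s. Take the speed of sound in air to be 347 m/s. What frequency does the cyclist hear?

1017 Hz

125 km/h = 34.72 m/s.
The observer lies on the +x side, so the source is heading away from the observer and the observer is heading away from the source.
General Doppler shift: f' = f · (v − v_o)/(v + v_s).
f' = 1142 × (347 − 6.9)/(347 + 34.72) = 1142 × 340.1/381.72 ≈ 1017 Hz.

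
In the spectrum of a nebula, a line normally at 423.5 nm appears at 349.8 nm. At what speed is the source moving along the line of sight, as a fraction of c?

λ'/λ₀ = 0.8260 < 1 (blueshift), so the source is approaching.
λ'/λ₀ = √((1 − β)/(1 + β)) for an approaching source ⇒ β = (1 − r²)/(1 + r²) with r = λ'/λ₀.
β = (1 − 0.6822)/(1 + 0.6822) ≈ 0.189.

0.189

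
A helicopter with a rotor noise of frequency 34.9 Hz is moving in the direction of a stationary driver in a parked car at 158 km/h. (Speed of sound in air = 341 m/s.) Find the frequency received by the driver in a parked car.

158 km/h = 43.89 m/s.
Only the source moves, toward the listener, so f' = f · v/(v − v_s).
f' = 34.9 × 341/(341 − 43.89) = 34.9 × 341/297.1 ≈ 40.1 Hz.

40.1 Hz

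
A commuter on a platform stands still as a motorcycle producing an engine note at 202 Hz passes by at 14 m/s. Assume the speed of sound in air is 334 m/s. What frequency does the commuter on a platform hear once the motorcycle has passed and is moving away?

Receding: f₂ = f · v/(v + v_s) = 202 × 334/348 ≈ 194 Hz.

194 Hz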